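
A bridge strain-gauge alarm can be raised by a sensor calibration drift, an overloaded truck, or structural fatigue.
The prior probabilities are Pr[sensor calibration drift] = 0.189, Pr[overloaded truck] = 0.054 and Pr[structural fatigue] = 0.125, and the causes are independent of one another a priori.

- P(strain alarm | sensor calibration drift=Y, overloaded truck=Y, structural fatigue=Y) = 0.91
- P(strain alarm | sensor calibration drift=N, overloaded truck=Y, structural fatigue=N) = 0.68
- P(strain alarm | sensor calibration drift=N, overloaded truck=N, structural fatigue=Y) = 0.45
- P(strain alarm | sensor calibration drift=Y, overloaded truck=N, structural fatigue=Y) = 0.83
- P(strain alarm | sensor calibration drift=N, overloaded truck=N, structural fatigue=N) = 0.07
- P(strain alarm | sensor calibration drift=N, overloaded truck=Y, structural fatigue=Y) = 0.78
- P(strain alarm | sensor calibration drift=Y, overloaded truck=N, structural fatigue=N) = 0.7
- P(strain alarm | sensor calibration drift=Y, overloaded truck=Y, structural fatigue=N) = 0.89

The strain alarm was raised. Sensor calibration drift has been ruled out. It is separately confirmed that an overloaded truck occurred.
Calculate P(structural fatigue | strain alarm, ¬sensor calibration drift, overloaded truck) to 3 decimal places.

P(structural fatigue | strain alarm, ¬sensor calibration drift, overloaded truck) ≈ 0.141

P(strain alarm | ¬sensor calibration drift, overloaded truck) = 0.68·0.875 + 0.78·0.125 = 0.595000 + 0.097500 = 0.692500
Restricting to configurations with structural fatigue present: 0.78·0.125 = 0.097500.
Hence the posterior is 0.097500/0.692500 ≈ 0.141.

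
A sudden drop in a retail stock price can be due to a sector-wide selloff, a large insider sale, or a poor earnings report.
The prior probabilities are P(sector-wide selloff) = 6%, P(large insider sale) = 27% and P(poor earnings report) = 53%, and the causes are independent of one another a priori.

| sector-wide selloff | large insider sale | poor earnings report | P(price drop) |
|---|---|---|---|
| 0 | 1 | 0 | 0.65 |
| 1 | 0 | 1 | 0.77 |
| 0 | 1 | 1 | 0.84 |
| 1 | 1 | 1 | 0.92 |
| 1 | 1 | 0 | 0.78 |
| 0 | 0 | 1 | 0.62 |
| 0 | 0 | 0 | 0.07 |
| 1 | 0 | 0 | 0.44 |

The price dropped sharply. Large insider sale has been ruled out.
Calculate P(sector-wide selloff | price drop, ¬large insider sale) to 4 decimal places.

P(sector-wide selloff | price drop, ¬large insider sale) ≈ 0.0979

P(price drop | ¬large insider sale) = 0.07×0.94×0.47 + 0.62×0.94×0.53 + 0.44×0.06×0.47 + 0.77×0.06×0.53 = 0.030926 + 0.308884 + 0.012408 + 0.024486 = 0.376704
Restricting to configurations with sector-wide selloff present: 0.012408 + 0.024486 = 0.036894.
Hence the posterior is 0.036894/0.376704 ≈ 0.0979.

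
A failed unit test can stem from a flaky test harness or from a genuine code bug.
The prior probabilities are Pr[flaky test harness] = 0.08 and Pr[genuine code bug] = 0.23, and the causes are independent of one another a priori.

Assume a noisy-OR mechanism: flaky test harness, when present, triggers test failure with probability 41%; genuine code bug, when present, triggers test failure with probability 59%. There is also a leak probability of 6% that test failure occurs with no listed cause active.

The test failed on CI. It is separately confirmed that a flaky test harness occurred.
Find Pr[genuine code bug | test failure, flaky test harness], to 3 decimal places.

Pr[genuine code bug | test failure, flaky test harness] ≈ 0.341

Under noisy-OR, P(test failure | causes) = 1 − (1−0.06)·∏(1−qᵢ) over the active causes.
P(test failure | flaky test harness) = 0.4454*0.77 + 0.772614*0.23 = 0.342958 + 0.177701 = 0.520659
Restricting to configurations with genuine code bug present: 0.772614*0.23 = 0.177701.
So P(genuine code bug | test failure, flaky test harness) = 0.177701/0.520659 ≈ 0.341.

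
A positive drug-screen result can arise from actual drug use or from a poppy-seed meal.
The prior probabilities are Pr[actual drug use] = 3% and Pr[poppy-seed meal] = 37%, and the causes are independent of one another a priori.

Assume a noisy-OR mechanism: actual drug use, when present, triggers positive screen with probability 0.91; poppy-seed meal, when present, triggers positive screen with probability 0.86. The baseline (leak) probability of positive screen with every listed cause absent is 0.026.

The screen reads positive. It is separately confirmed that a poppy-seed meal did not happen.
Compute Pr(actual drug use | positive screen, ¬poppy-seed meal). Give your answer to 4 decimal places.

Under noisy-OR, P(positive screen | causes) = 1 − (1−0.026)·∏(1−qᵢ) over the active causes.
P(positive screen | ¬poppy-seed meal) = 0.026·0.97 + 0.91234·0.03 = 0.025220 + 0.027370 = 0.052590
Of this, 0.027370 comes from 0.91234·0.03 (the actual drug use=true cases).
P(actual drug use | positive screen, ¬poppy-seed meal) = 0.027370 / 0.052590 ≈ 0.5204

Pr(actual drug use | positive screen, ¬poppy-seed meal) ≈ 0.5204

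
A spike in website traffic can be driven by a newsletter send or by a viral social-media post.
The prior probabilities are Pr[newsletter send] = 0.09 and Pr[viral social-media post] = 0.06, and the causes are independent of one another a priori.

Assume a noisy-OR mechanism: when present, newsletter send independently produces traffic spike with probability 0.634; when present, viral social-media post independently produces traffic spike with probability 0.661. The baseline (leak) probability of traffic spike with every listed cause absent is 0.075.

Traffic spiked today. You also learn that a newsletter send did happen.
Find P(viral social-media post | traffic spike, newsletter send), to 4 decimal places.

P(viral social-media post | traffic spike, newsletter send) ≈ 0.0787

Under noisy-OR, P(traffic spike | causes) = 1 − (1−0.075)·∏(1−qᵢ) over the active causes.
P(traffic spike | newsletter send) = 0.66145·0.94 + 0.885232·0.06 = 0.621763 + 0.053114 = 0.674877
Of this, 0.053114 comes from 0.885232·0.06 (the viral social-media post=true cases).
P(viral social-media post | traffic spike, newsletter send) = 0.053114 / 0.674877 ≈ 0.0787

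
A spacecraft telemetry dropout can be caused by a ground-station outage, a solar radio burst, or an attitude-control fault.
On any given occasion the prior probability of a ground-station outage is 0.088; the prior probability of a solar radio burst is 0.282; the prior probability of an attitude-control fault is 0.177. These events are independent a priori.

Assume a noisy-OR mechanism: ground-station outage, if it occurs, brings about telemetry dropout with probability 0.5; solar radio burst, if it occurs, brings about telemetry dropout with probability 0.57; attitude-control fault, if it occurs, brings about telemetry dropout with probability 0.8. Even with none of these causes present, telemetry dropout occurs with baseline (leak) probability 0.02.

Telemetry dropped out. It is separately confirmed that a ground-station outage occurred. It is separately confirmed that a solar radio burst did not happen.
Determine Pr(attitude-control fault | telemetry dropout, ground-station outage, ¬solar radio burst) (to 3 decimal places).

Pr(attitude-control fault | telemetry dropout, ground-station outage, ¬solar radio burst) ≈ 0.276

Under noisy-OR, P(telemetry dropout | causes) = 1 − (1−0.02)·∏(1−qᵢ) over the active causes.
Numerator (weight on configurations with attitude-control fault): 0.902·0.177 = 0.159654
The normalizing constant is 0.51·0.823 + 0.902·0.177 = 0.579384
Posterior = 0.159654 / 0.579384 ≈ 0.276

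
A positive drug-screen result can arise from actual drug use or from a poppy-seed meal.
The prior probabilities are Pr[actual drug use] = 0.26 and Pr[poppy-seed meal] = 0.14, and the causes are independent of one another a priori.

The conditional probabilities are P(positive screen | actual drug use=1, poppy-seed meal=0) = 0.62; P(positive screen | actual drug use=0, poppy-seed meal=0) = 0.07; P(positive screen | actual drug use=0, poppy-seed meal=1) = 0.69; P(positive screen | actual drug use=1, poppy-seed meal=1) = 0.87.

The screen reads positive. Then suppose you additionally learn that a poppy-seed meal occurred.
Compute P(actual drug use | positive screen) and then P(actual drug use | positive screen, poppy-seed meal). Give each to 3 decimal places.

Numerator (weight on configurations with actual drug use): 0.138632 + 0.031668 = 0.170300
The normalizing constant is 0.07*0.74*0.86 + 0.69*0.74*0.14 + 0.62*0.26*0.86 + 0.87*0.26*0.14 = 0.286332
Posterior = 0.170300 / 0.286332 ≈ 0.595

Now condition on the additional information:
By total probability over both values of actual drug use:
  P(positive screen | poppy-seed meal) = 0.69×0.74 + 0.87×0.26
        = 0.510600 + 0.226200 = 0.736800
The terms with actual drug use present sum to 0.226200, so
  P(actual drug use | positive screen, poppy-seed meal) = 0.226200 / 0.736800 ≈ 0.307
— poppy-seed meal explains away the evidence for actual drug use.

P(actual drug use | positive screen) ≈ 0.595; P(actual drug use | positive screen, poppy-seed meal) ≈ 0.307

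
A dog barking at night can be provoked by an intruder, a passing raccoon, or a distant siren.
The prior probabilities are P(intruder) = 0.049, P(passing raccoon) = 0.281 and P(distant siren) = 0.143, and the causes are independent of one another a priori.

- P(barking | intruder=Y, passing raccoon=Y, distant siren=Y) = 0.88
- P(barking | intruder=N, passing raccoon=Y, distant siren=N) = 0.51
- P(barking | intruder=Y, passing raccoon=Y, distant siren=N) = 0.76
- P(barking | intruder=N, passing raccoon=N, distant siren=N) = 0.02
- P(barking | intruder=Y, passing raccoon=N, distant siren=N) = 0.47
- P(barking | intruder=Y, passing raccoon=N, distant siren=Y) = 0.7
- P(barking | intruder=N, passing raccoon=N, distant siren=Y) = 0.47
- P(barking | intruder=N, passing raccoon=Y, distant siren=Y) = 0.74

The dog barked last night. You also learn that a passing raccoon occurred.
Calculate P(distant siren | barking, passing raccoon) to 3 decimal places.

P(barking | passing raccoon) = 0.51·0.951·0.857 + 0.74·0.951·0.143 + 0.76·0.049·0.857 + 0.88·0.049·0.143 = 0.415654 + 0.100635 + 0.031915 + 0.006166 = 0.554370
Of this, 0.106801 comes from 0.100635 + 0.006166 (the distant siren=true cases).
Hence the posterior is 0.106801/0.554370 ≈ 0.193.

P(distant siren | barking, passing raccoon) ≈ 0.193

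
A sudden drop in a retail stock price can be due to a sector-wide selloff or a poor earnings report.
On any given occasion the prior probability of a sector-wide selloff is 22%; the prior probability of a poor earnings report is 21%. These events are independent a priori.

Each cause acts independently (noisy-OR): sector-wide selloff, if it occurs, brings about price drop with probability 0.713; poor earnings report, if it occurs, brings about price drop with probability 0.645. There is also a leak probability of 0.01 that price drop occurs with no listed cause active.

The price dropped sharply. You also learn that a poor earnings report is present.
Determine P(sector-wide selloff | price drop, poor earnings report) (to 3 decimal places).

P(sector-wide selloff | price drop, poor earnings report) ≈ 0.281

Under noisy-OR, P(price drop | causes) = 1 − (1−0.01)·∏(1−qᵢ) over the active causes.
Numerator (weight on configurations with sector-wide selloff): 0.899134·0.22 = 0.197809
Normalizer over all consistent configurations: 0.64855·0.78 + 0.899134·0.22 = 0.703678
P(sector-wide selloff | price drop, poor earnings report) = 0.197809/0.703678 ≈ 0.281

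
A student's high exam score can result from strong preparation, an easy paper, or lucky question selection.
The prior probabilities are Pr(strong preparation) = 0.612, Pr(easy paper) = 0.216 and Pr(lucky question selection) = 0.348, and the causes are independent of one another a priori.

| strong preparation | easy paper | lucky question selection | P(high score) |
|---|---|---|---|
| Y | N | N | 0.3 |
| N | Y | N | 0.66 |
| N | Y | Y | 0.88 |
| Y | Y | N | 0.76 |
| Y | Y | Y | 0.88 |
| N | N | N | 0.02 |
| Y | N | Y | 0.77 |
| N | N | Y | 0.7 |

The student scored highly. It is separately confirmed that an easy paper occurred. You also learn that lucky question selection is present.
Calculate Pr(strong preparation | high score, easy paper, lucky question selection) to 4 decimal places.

By total probability over both values of strong preparation:
  P(high score | easy paper, lucky question selection) = 0.88×0.388 + 0.88×0.612
        = 0.341440 + 0.538560 = 0.880000
The terms with strong preparation present sum to 0.538560, so
  P(strong preparation | high score, easy paper, lucky question selection) = 0.538560 / 0.880000 ≈ 0.6120

Pr(strong preparation | high score, easy paper, lucky question selection) ≈ 0.6120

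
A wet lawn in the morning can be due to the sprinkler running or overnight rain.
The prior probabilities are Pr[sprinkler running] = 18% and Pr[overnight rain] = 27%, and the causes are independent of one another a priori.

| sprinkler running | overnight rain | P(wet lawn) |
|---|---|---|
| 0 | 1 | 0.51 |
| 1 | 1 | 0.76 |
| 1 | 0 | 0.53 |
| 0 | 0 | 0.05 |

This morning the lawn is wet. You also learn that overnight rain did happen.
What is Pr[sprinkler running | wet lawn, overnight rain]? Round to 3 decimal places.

Pr[sprinkler running | wet lawn, overnight rain] ≈ 0.246

P(wet lawn | overnight rain) = 0.51·0.82 + 0.76·0.18 = 0.418200 + 0.136800 = 0.555000
The sprinkler running-present share is 0.76·0.18 = 0.136800.
Hence the posterior is 0.136800/0.555000 ≈ 0.246.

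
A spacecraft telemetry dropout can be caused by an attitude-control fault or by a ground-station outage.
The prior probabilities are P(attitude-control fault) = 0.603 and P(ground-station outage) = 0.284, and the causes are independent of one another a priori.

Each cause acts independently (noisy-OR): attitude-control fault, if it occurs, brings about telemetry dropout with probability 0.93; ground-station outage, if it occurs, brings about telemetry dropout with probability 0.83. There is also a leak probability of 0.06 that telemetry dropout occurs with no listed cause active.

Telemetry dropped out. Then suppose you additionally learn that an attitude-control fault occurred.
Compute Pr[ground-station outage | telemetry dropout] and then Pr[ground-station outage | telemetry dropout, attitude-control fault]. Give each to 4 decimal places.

Pr[ground-station outage | telemetry dropout] ≈ 0.3858; Pr[ground-station outage | telemetry dropout, attitude-control fault] ≈ 0.2957

Under noisy-OR, P(telemetry dropout | causes) = 1 − (1−0.06)·∏(1−qᵢ) over the active causes.
P(telemetry dropout) = 0.06×0.397×0.716 + 0.8402×0.397×0.284 + 0.9342×0.603×0.716 + 0.988814×0.603×0.284 = 0.017055 + 0.094731 + 0.403339 + 0.169336 = 0.684461
Of this, 0.264067 comes from 0.094731 + 0.169336 (the ground-station outage=true cases).
Hence the posterior is 0.264067/0.684461 ≈ 0.3858.

Now also conditioning on attitude-control fault=true:
Enumerate both values of ground-station outage and weight by the priors:
  P(telemetry dropout | attitude-control fault) = 0.9342×0.716 + 0.988814×0.284
        = 0.668887 + 0.280823 = 0.949710
The terms with ground-station outage present sum to 0.280823, so
  P(ground-station outage | telemetry dropout, attitude-control fault) = 0.280823 / 0.949710 ≈ 0.2957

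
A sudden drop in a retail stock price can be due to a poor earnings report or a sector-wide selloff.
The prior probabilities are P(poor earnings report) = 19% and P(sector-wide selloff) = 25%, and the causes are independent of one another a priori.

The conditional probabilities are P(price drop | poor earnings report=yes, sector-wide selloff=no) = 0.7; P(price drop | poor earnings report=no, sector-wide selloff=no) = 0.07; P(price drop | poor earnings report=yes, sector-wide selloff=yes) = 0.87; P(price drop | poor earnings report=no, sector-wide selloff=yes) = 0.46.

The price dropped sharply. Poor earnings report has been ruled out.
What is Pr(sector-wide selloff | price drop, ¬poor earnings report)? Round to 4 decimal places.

Pr(sector-wide selloff | price drop, ¬poor earnings report) ≈ 0.6866

P(price drop | ¬poor earnings report) = 0.07*0.75 + 0.46*0.25 = 0.052500 + 0.115000 = 0.167500
Of this, 0.115000 comes from 0.46*0.25 (the sector-wide selloff=true cases).
So P(sector-wide selloff | price drop, ¬poor earnings report) = 0.115000/0.167500 ≈ 0.6866.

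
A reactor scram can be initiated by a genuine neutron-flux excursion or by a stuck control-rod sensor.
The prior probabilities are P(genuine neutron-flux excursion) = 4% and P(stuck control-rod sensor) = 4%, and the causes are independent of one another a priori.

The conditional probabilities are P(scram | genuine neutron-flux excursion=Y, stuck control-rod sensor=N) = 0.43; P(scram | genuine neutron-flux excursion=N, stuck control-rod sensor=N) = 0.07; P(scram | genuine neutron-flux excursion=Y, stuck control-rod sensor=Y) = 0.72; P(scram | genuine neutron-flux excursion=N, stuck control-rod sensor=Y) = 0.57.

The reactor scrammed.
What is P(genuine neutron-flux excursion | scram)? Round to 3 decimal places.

P(scram) = 0.07×0.96×0.96 + 0.57×0.96×0.04 + 0.43×0.04×0.96 + 0.72×0.04×0.04 = 0.064512 + 0.021888 + 0.016512 + 0.001152 = 0.104064
The genuine neutron-flux excursion-present share is 0.016512 + 0.001152 = 0.017664.
P(genuine neutron-flux excursion | scram) = 0.017664 / 0.104064 ≈ 0.170

P(genuine neutron-flux excursion | scram) ≈ 0.170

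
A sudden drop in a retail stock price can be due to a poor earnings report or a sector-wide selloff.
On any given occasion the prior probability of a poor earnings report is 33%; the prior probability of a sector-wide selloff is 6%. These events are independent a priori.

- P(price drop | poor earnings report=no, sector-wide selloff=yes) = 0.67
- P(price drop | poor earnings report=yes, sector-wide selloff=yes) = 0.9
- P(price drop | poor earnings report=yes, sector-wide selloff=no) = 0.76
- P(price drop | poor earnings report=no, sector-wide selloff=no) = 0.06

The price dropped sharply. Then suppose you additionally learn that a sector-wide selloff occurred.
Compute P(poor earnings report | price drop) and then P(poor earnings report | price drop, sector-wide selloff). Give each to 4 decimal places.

By total probability over the 4 (poor earnings report, sector-wide selloff) configurations:
  P(price drop) = 0.06*0.67*0.94 + 0.67*0.67*0.06 + 0.76*0.33*0.94 + 0.9*0.33*0.06
        = 0.037788 + 0.026934 + 0.235752 + 0.017820 = 0.318294
Configurations with poor earnings report contribute 0.253572, so
  P(poor earnings report | price drop) = 0.253572 / 0.318294 ≈ 0.7967

With the extra evidence:
P(price drop | sector-wide selloff) = 0.67*0.67 + 0.9*0.33 = 0.448900 + 0.297000 = 0.745900
Restricting to configurations with poor earnings report present: 0.9*0.33 = 0.297000.
P(poor earnings report | price drop, sector-wide selloff) = 0.297000 / 0.745900 ≈ 0.3982
This is intercausal reasoning (explaining away): once sector-wide selloff accounts for the price drop, poor earnings report becomes less likely.

P(poor earnings report | price drop) ≈ 0.7967; P(poor earnings report | price drop, sector-wide selloff) ≈ 0.3982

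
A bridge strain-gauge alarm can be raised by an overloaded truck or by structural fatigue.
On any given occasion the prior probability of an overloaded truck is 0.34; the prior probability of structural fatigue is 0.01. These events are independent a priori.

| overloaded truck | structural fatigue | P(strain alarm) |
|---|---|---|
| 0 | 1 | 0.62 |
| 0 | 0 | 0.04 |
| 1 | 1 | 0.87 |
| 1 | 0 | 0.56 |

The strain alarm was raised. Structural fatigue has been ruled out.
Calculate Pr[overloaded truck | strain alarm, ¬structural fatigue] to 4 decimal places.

For the numerator, keep only overloaded truck=true terms: 0.56×0.34 = 0.190400
Normalizer over all consistent configurations: 0.04×0.66 + 0.56×0.34 = 0.216800
P(overloaded truck | strain alarm, ¬structural fatigue) = 0.190400/0.216800 ≈ 0.8782

Pr[overloaded truck | strain alarm, ¬structural fatigue] ≈ 0.8782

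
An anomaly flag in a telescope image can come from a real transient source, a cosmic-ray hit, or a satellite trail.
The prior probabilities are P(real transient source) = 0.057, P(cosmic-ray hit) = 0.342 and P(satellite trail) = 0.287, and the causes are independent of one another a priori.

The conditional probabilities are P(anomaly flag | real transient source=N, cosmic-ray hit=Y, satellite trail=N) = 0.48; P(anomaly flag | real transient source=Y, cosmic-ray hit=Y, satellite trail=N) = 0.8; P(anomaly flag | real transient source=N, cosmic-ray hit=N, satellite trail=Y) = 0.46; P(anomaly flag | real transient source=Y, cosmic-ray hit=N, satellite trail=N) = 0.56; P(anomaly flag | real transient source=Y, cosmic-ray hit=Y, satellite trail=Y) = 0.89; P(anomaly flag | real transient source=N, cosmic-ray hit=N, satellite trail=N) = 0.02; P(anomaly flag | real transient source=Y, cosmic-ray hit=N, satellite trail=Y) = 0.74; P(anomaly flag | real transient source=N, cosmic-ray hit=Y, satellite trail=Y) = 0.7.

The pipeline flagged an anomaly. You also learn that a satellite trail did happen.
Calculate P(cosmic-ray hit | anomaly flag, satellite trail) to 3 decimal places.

By total probability over the 4 (real transient source, cosmic-ray hit) configurations:
  P(anomaly flag | satellite trail) = 0.46·0.943·0.658 + 0.7·0.943·0.342 + 0.74·0.057·0.658 + 0.89·0.057·0.342
        = 0.285427 + 0.225754 + 0.027754 + 0.017350 = 0.556285
Keeping only the cosmic-ray hit-present terms gives 0.243104, so
  P(cosmic-ray hit | anomaly flag, satellite trail) = 0.243104 / 0.556285 ≈ 0.437

P(cosmic-ray hit | anomaly flag, satellite trail) ≈ 0.437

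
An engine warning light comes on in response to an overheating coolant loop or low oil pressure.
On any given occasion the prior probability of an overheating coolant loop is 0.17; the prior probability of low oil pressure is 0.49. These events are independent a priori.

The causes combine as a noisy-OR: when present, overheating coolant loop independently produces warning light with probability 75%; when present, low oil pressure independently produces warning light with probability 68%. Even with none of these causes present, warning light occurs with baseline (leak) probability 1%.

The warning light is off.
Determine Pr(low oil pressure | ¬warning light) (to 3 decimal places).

Pr(low oil pressure | ¬warning light) ≈ 0.235

Under noisy-OR, P(warning light | causes) = 1 − (1−0.01)·∏(1−qᵢ) over the active causes.
By total probability over the 4 (overheating coolant loop, low oil pressure) configurations:
  P(¬warning light) = 0.99·0.83·0.51 + 0.3168·0.83·0.49 + 0.2475·0.17·0.51 + 0.0792·0.17·0.49
        = 0.419067 + 0.128843 + 0.021458 + 0.006597 = 0.575965
Configurations with low oil pressure contribute 0.135440, so
  P(low oil pressure | ¬warning light) = 0.135440 / 0.575965 ≈ 0.235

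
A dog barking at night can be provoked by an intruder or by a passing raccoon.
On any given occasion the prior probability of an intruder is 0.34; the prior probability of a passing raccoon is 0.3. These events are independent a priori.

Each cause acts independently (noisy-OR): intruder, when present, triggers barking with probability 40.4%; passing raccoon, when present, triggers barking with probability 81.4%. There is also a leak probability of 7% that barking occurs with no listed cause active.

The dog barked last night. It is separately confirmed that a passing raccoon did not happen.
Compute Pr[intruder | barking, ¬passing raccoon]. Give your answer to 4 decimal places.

Pr[intruder | barking, ¬passing raccoon] ≈ 0.7664

Under noisy-OR, P(barking | causes) = 1 − (1−0.07)·∏(1−qᵢ) over the active causes.
By total probability over both values of intruder:
  P(barking | ¬passing raccoon) = 0.07×0.66 + 0.44572×0.34
        = 0.046200 + 0.151545 = 0.197745
Keeping only the intruder-present terms gives 0.151545, so
  P(intruder | barking, ¬passing raccoon) = 0.151545 / 0.197745 ≈ 0.7664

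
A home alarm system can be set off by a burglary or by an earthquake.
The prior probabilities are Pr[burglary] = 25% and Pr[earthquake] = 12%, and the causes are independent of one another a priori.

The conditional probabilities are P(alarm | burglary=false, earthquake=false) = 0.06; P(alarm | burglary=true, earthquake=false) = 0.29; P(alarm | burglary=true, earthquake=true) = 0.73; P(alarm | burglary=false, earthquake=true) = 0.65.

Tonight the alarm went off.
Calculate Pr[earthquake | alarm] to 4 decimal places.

Pr[earthquake | alarm] ≈ 0.4374

P(alarm) = 0.06*0.75*0.88 + 0.65*0.75*0.12 + 0.29*0.25*0.88 + 0.73*0.25*0.12 = 0.039600 + 0.058500 + 0.063800 + 0.021900 = 0.183800
Of this, 0.080400 comes from 0.058500 + 0.021900 (the earthquake=true cases).
P(earthquake | alarm) = 0.080400 / 0.183800 ≈ 0.4374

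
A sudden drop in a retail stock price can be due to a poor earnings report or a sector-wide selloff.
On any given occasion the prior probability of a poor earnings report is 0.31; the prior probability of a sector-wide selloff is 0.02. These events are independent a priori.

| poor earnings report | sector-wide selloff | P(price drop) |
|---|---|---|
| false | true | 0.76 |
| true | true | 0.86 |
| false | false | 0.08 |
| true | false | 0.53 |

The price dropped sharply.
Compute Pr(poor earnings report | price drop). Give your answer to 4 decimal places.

P(price drop) = 0.08*0.69*0.98 + 0.76*0.69*0.02 + 0.53*0.31*0.98 + 0.86*0.31*0.02 = 0.054096 + 0.010488 + 0.161014 + 0.005332 = 0.230930
The poor earnings report-present share is 0.161014 + 0.005332 = 0.166346.
So P(poor earnings report | price drop) = 0.166346/0.230930 ≈ 0.7203.

Pr(poor earnings report | price drop) ≈ 0.7203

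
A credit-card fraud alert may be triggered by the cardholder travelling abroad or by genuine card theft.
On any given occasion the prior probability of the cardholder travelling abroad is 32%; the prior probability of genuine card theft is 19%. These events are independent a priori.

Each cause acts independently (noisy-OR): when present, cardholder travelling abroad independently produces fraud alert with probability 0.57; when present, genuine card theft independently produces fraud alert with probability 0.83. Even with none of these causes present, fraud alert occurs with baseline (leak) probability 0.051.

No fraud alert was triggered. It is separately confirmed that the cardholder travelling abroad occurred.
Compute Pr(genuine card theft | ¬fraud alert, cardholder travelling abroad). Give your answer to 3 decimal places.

Pr(genuine card theft | ¬fraud alert, cardholder travelling abroad) ≈ 0.038

Under noisy-OR, P(fraud alert | causes) = 1 − (1−0.051)·∏(1−qᵢ) over the active causes.
Numerator (weight on configurations with genuine card theft): 0.069372×0.19 = 0.013181
Denominator P(¬fraud alert | cardholder travelling abroad): 0.40807×0.81 + 0.069372×0.19 = 0.343718
P(genuine card theft | ¬fraud alert, cardholder travelling abroad) = 0.013181/0.343718 ≈ 0.038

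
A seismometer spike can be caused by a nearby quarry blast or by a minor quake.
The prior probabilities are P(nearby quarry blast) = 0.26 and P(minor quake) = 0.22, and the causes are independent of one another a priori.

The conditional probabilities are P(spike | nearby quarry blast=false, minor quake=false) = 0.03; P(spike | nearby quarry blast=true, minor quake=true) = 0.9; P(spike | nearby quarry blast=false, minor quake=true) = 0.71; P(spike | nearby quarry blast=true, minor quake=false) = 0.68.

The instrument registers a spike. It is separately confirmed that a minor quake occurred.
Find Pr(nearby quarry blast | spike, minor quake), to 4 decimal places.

Enumerate both values of nearby quarry blast and weight by the priors:
  P(spike | minor quake) = 0.71×0.74 + 0.9×0.26
        = 0.525400 + 0.234000 = 0.759400
Configurations with nearby quarry blast contribute 0.234000, so
  P(nearby quarry blast | spike, minor quake) = 0.234000 / 0.759400 ≈ 0.3081

Pr(nearby quarry blast | spike, minor quake) ≈ 0.3081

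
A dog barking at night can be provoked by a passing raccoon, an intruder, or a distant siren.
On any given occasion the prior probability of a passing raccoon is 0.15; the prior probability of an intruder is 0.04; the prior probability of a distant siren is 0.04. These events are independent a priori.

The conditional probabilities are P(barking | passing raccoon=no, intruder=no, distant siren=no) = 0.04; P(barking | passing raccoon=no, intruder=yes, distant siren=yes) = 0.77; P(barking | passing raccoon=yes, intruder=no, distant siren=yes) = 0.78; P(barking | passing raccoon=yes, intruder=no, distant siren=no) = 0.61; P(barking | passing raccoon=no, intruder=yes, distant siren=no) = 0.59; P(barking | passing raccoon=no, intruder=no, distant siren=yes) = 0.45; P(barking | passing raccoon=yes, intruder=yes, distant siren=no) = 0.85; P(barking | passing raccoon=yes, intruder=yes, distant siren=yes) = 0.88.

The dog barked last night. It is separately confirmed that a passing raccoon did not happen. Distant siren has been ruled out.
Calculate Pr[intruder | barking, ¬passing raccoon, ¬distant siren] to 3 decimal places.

Pr[intruder | barking, ¬passing raccoon, ¬distant siren] ≈ 0.381

For the numerator, keep only intruder=true terms: 0.59*0.04 = 0.023600
Normalizer over all consistent configurations: 0.04*0.96 + 0.59*0.04 = 0.062000
P(intruder | barking, ¬passing raccoon, ¬distant siren) = 0.023600/0.062000 ≈ 0.381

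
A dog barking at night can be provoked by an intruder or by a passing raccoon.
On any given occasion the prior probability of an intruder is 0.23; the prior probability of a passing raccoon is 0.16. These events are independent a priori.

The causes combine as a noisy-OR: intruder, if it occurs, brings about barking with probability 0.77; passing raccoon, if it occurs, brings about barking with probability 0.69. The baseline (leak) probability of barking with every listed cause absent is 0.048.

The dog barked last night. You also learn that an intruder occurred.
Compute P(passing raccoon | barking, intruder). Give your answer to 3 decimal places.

P(passing raccoon | barking, intruder) ≈ 0.185

Under noisy-OR, P(barking | causes) = 1 − (1−0.048)·∏(1−qᵢ) over the active causes.
P(barking | intruder) = 0.78104×0.84 + 0.932122×0.16 = 0.656074 + 0.149140 = 0.805214
The passing raccoon-present share is 0.932122×0.16 = 0.149140.
P(passing raccoon | barking, intruder) = 0.149140 / 0.805214 ≈ 0.185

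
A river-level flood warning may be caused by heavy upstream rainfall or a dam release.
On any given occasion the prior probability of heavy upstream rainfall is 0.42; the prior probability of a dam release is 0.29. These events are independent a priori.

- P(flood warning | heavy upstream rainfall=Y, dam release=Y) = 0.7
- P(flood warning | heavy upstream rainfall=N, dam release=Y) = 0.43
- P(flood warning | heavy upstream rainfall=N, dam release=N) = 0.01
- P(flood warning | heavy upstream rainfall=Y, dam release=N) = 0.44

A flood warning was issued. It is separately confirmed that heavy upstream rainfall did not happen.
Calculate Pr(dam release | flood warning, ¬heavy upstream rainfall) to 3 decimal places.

Pr(dam release | flood warning, ¬heavy upstream rainfall) ≈ 0.946

Sum P(flood warning|·) weighted by the priors over both values of dam release:
  P(flood warning | ¬heavy upstream rainfall) = 0.01·0.71 + 0.43·0.29
        = 0.007100 + 0.124700 = 0.131800
The terms with dam release present sum to 0.124700, so
  P(dam release | flood warning, ¬heavy upstream rainfall) = 0.124700 / 0.131800 ≈ 0.946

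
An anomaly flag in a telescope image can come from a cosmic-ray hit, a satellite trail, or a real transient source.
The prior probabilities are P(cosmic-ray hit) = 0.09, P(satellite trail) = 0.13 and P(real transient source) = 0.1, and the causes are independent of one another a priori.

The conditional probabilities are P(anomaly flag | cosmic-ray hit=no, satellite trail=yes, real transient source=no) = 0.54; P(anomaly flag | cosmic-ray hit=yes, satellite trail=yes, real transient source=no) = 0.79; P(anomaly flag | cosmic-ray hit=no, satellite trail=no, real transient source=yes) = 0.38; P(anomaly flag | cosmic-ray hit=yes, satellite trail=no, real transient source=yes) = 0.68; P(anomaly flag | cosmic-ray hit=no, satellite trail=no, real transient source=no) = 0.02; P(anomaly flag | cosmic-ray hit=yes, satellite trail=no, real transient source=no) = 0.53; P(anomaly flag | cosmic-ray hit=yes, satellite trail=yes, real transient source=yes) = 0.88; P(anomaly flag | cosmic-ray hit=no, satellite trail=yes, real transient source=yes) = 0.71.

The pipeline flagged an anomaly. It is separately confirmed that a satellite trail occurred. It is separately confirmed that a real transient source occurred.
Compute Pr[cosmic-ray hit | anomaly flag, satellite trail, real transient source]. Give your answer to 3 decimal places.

Pr[cosmic-ray hit | anomaly flag, satellite trail, real transient source] ≈ 0.109

Sum P(anomaly flag|·) weighted by the priors over both values of cosmic-ray hit:
  P(anomaly flag | satellite trail, real transient source) = 0.71*0.91 + 0.88*0.09
        = 0.646100 + 0.079200 = 0.725300
The terms with cosmic-ray hit present sum to 0.079200, so
  P(cosmic-ray hit | anomaly flag, satellite trail, real transient source) = 0.079200 / 0.725300 ≈ 0.109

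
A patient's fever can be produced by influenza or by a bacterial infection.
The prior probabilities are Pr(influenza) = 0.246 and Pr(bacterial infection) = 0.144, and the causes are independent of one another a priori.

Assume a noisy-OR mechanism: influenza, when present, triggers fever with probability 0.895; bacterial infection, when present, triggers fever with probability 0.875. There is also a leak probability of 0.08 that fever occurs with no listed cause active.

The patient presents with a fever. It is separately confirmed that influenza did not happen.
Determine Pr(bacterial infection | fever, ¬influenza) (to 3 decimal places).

Pr(bacterial infection | fever, ¬influenza) ≈ 0.650

Under noisy-OR, P(fever | causes) = 1 − (1−0.08)·∏(1−qᵢ) over the active causes.
Numerator (weight on configurations with bacterial infection): 0.885×0.144 = 0.127440
The normalizing constant is 0.08×0.856 + 0.885×0.144 = 0.195920
P(bacterial infection | fever, ¬influenza) = 0.127440/0.195920 ≈ 0.650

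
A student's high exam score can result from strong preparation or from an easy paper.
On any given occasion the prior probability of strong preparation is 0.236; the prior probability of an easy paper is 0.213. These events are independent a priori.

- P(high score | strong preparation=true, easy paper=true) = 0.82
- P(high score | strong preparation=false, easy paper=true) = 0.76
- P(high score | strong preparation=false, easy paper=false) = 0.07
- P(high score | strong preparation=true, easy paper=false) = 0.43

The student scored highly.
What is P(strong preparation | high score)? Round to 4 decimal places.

Weight on strong preparation=true, given the evidence: 0.079865 + 0.041220 = 0.121085
The normalizing constant is 0.07·0.764·0.787 + 0.76·0.764·0.213 + 0.43·0.236·0.787 + 0.82·0.236·0.213 = 0.286850
Posterior = 0.121085 / 0.286850 ≈ 0.4221

P(strong preparation | high score) ≈ 0.4221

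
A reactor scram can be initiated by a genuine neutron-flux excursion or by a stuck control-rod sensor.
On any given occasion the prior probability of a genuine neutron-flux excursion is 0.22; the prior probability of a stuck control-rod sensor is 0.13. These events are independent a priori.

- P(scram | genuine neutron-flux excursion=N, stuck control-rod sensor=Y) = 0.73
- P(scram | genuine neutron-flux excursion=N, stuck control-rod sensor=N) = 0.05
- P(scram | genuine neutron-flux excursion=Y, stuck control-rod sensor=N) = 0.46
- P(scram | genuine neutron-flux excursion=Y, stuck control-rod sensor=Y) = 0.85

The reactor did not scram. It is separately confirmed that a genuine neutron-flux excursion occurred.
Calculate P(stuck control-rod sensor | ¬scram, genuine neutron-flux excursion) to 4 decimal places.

P(stuck control-rod sensor | ¬scram, genuine neutron-flux excursion) ≈ 0.0399

P(¬scram | genuine neutron-flux excursion) = 0.54·0.87 + 0.15·0.13 = 0.469800 + 0.019500 = 0.489300
Restricting to configurations with stuck control-rod sensor present: 0.15·0.13 = 0.019500.
P(stuck control-rod sensor | ¬scram, genuine neutron-flux excursion) = 0.019500 / 0.489300 ≈ 0.0399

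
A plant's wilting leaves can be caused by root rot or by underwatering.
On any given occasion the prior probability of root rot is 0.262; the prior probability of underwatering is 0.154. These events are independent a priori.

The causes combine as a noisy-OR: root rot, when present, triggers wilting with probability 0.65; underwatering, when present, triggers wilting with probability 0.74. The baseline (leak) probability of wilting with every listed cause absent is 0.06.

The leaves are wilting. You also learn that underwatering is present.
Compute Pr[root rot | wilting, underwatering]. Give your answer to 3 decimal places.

Pr[root rot | wilting, underwatering] ≈ 0.301

Under noisy-OR, P(wilting | causes) = 1 − (1−0.06)·∏(1−qᵢ) over the active causes.
P(wilting | underwatering) = 0.7556·0.738 + 0.91446·0.262 = 0.557633 + 0.239589 = 0.797222
Restricting to configurations with root rot present: 0.91446·0.262 = 0.239589.
So P(root rot | wilting, underwatering) = 0.239589/0.797222 ≈ 0.301.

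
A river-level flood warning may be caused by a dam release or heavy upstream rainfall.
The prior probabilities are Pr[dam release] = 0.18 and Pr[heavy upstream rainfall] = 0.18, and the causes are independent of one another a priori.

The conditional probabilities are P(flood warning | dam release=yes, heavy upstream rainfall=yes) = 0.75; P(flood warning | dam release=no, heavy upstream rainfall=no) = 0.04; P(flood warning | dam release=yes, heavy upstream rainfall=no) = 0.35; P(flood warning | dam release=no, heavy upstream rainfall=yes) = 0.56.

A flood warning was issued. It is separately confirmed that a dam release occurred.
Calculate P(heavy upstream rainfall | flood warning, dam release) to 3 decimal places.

Sum P(flood warning|·) weighted by the priors over both values of heavy upstream rainfall:
  P(flood warning | dam release) = 0.35·0.82 + 0.75·0.18
        = 0.287000 + 0.135000 = 0.422000
The terms with heavy upstream rainfall present sum to 0.135000, so
  P(heavy upstream rainfall | flood warning, dam release) = 0.135000 / 0.422000 ≈ 0.320

P(heavy upstream rainfall | flood warning, dam release) ≈ 0.320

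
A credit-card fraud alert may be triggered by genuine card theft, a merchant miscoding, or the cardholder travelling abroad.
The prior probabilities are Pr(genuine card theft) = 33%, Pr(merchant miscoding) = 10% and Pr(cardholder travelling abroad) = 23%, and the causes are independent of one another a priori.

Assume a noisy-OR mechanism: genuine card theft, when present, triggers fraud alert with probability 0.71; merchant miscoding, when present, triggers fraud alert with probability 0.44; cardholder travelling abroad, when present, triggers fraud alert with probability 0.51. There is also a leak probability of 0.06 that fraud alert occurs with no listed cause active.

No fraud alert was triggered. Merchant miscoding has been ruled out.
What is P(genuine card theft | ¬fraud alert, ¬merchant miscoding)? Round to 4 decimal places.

Under noisy-OR, P(fraud alert | causes) = 1 − (1−0.06)·∏(1−qᵢ) over the active causes.
Sum P(¬fraud alert|·) weighted by the priors over the 4 (genuine card theft, cardholder travelling abroad) configurations:
  P(¬fraud alert | ¬merchant miscoding) = 0.94×0.67×0.77 + 0.4606×0.67×0.23 + 0.2726×0.33×0.77 + 0.133574×0.33×0.23
        = 0.484946 + 0.070978 + 0.069268 + 0.010138 = 0.635330
Configurations with genuine card theft contribute 0.079406, so
  P(genuine card theft | ¬fraud alert, ¬merchant miscoding) = 0.079406 / 0.635330 ≈ 0.1250

P(genuine card theft | ¬fraud alert, ¬merchant miscoding) ≈ 0.1250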